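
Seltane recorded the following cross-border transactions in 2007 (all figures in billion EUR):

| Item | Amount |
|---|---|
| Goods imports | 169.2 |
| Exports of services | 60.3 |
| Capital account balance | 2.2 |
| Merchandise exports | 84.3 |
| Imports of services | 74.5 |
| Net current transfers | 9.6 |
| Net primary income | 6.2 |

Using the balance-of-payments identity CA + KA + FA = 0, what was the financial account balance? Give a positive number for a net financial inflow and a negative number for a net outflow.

Goods balance = 84.3 - 169.2 = -84.9
Services balance = 60.3 - 74.5 = -14.2
Trade balance (goods + services) = -84.9 + (-14.2) = -99.1
Net primary income = 6.2
Net secondary income = 9.6
Current account = -99.1 + 6.2 + 9.6 = -83.3
Financial account = -(-83.3 + 2.2) = 81.1

81.1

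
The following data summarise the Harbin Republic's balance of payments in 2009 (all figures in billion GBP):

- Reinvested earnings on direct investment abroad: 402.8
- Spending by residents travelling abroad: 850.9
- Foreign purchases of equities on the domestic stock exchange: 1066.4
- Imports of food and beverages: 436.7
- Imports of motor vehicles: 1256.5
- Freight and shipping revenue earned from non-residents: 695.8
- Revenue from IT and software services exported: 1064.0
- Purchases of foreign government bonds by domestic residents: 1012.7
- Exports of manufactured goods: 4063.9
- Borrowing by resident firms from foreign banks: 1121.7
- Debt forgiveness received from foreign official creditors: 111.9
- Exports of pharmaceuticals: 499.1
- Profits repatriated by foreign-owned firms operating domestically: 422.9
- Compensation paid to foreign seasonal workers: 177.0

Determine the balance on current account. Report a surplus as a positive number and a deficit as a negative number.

3581.6

Goods: 499.1 - 1256.5 + 4063.9 - 436.7 = 2869.8
Services: -850.9 + 1064.0 + 695.8 = 908.9
Primary income: 402.8 - 422.9 - 177.0 = -197.1
Current account = 2869.8 + 908.9 + (-197.1) = 3581.6
(Excluded from the current account — financial account: foreign purchases of equities on the domestic stock exchange 1066.4, purchases of foreign government bonds by domestic residents 1012.7, borrowing by resident firms from foreign banks 1121.7; capital account: debt forgiveness received from foreign official creditors 111.9.)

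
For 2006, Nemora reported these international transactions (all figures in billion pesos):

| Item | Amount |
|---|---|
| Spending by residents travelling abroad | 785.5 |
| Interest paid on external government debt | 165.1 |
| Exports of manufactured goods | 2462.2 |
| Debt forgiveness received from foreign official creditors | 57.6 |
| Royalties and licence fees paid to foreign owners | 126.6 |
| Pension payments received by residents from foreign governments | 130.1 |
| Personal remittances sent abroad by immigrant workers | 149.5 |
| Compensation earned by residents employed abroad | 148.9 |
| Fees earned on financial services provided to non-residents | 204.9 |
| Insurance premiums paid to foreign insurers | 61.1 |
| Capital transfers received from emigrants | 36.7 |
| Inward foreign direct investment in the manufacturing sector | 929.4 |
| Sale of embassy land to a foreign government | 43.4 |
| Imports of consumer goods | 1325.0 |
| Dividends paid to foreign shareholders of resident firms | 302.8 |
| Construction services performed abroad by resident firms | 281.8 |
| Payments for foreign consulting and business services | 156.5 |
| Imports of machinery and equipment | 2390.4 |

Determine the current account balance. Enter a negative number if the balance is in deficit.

-2234.6

Goods: -1325.0 - 2390.4 + 2462.2 = -1253.2
Services: -785.5 + 204.9 - 156.5 + 281.8 - 61.1 - 126.6 = -643.0
Primary income: 148.9 - 302.8 - 165.1 = -319.0
Secondary income: -149.5 + 130.1 = -19.4
Current account = (-1253.2) + (-643.0) + (-319.0) + (-19.4) = -2234.6
(Excluded from the current account — capital account: debt forgiveness received from foreign official creditors 57.6, capital transfers received from emigrants 36.7, sale of embassy land to a foreign government 43.4; financial account: inward foreign direct investment in the manufacturing sector 929.4.)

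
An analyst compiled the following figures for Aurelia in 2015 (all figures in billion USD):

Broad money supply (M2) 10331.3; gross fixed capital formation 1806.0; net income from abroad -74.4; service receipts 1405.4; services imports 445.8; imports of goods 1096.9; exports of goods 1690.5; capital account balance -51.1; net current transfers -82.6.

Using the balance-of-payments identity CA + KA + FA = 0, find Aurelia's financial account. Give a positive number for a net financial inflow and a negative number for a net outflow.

-1345.1

Goods balance = 1690.5 - 1096.9 = 593.6
Services balance = 1405.4 - 445.8 = 959.6
Trade balance (goods + services) = 593.6 + 959.6 = 1553.2
Net primary income = -74.4
Net secondary income = -82.6
Current account = 1553.2 + (-74.4) + (-82.6) = 1396.2
Financial account = -(1396.2 + (-51.1)) = -1345.1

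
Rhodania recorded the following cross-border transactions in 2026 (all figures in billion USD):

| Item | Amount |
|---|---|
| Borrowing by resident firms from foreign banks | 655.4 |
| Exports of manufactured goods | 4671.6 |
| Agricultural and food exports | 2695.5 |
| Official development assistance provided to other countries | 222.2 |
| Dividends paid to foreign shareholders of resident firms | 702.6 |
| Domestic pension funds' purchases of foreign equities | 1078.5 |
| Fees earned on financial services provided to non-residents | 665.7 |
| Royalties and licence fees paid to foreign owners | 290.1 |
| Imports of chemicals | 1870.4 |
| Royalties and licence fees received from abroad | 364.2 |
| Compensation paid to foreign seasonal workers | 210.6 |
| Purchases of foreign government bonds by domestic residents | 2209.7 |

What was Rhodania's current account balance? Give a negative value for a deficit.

Goods: -1870.4 + 2695.5 + 4671.6 = 5496.7
Services: 665.7 - 290.1 + 364.2 = 739.8
Primary income: -210.6 - 702.6 = -913.2
Secondary income: -222.2
Current account = 5496.7 + 739.8 + (-913.2) + (-222.2) = 5101.1
(Excluded from the current account — financial account: borrowing by resident firms from foreign banks 655.4, domestic pension funds' purchases of foreign equities 1078.5, purchases of foreign government bonds by domestic residents 2209.7.)

5101.1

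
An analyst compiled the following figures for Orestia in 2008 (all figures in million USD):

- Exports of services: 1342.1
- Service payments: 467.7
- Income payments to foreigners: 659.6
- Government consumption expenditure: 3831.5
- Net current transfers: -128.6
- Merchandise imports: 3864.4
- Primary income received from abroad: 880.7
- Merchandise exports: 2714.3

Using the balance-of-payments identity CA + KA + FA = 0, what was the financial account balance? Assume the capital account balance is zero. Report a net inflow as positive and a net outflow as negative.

183.2

Goods balance = 2714.3 - 3864.4 = -1150.1
Services balance = 1342.1 - 467.7 = 874.4
Trade balance (goods + services) = -1150.1 + 874.4 = -275.7
Net primary income = 880.7 - 659.6 = 221.1
Net secondary income = -128.6
Current account = -275.7 + 221.1 + (-128.6) = -183.2
Financial account = -(-183.2) = 183.2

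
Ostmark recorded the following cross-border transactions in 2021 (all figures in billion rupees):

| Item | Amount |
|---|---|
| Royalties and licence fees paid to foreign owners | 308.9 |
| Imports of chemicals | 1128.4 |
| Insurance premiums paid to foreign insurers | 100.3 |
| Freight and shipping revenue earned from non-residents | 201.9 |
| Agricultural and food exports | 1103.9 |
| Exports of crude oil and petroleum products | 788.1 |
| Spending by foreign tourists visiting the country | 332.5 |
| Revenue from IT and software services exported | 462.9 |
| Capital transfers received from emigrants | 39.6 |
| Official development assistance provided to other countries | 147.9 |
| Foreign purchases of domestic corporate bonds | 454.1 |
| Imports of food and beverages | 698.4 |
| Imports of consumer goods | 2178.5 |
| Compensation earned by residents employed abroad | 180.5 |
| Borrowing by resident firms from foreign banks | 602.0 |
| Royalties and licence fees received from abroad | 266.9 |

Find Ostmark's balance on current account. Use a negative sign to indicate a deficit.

Goods: -698.4 - 1128.4 + 1103.9 + 788.1 - 2178.5 = -2113.3
Services: -100.3 + 201.9 + 332.5 - 308.9 + 462.9 + 266.9 = 855.0
Primary income: 180.5
Secondary income: -147.9
Current account = (-2113.3) + 855.0 + 180.5 + (-147.9) = -1225.7
(Excluded from the current account — capital account: capital transfers received from emigrants 39.6; financial account: foreign purchases of domestic corporate bonds 454.1, borrowing by resident firms from foreign banks 602.0.)

-1225.7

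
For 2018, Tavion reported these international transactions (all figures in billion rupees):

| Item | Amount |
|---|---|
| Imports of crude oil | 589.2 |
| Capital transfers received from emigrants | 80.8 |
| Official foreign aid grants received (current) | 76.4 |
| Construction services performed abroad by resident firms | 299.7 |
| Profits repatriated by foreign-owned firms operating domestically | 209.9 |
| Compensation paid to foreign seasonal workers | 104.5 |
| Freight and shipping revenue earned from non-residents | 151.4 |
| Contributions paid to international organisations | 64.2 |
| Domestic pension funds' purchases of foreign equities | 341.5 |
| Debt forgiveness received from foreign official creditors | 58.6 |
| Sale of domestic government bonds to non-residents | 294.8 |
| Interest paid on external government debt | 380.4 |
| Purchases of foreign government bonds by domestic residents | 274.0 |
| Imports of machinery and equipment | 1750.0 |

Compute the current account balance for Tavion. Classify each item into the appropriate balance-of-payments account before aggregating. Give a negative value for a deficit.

Goods: -589.2 - 1750.0 = -2339.2
Services: 151.4 + 299.7 = 451.1
Primary income: -209.9 - 104.5 - 380.4 = -694.8
Secondary income: 76.4 - 64.2 = 12.2
Current account = (-2339.2) + 451.1 + (-694.8) + 12.2 = -2570.7
(Excluded from the current account — capital account: capital transfers received from emigrants 80.8, debt forgiveness received from foreign official creditors 58.6; financial account: domestic pension funds' purchases of foreign equities 341.5, sale of domestic government bonds to non-residents 294.8, purchases of foreign government bonds by domestic residents 274.0.)

-2570.7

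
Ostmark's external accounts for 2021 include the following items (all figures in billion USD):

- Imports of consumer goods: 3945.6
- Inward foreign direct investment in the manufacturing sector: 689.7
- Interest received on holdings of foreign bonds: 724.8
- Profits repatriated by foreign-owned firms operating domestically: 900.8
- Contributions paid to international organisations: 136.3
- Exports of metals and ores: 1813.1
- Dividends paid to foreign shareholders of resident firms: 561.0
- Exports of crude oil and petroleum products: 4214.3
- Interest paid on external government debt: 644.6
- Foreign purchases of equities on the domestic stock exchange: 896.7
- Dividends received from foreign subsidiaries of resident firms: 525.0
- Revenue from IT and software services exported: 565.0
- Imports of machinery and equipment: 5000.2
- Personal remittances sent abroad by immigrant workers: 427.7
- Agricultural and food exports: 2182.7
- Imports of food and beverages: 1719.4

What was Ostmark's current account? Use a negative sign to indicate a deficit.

Goods: 1813.1 - 1719.4 + 4214.3 - 3945.6 + 2182.7 - 5000.2 = -2455.1
Services: 565.0
Primary income: 724.8 + 525.0 - 644.6 - 561.0 - 900.8 = -856.6
Secondary income: -136.3 - 427.7 = -564.0
Current account = (-2455.1) + 565.0 + (-856.6) + (-564.0) = -3310.7
(Excluded from the current account — financial account: inward foreign direct investment in the manufacturing sector 689.7, foreign purchases of equities on the domestic stock exchange 896.7.)

-3310.7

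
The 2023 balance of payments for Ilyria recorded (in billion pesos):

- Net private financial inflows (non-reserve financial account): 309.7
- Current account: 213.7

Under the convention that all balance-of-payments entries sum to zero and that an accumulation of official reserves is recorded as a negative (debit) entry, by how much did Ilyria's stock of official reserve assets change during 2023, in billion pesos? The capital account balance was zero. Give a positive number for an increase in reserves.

Official reserve transactions balance = -(213.7 + 309.7) = -523.4
An accumulation of reserves is recorded as a debit (negative entry), so the change in the stock of reserves is the negative of that balance.
Change in official reserves = -(-523.4) = 523.4

523.4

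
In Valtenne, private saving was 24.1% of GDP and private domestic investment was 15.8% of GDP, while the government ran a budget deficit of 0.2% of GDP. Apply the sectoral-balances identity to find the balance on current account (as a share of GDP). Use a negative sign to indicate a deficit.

8.1

By the sectoral-balances identity, CA = (S_private - I) + (T - G).
Private balance = 24.1 - 15.8 = 8.3
Government balance (T - G) = -0.2
CA = 8.3 + (-0.2) = 8.1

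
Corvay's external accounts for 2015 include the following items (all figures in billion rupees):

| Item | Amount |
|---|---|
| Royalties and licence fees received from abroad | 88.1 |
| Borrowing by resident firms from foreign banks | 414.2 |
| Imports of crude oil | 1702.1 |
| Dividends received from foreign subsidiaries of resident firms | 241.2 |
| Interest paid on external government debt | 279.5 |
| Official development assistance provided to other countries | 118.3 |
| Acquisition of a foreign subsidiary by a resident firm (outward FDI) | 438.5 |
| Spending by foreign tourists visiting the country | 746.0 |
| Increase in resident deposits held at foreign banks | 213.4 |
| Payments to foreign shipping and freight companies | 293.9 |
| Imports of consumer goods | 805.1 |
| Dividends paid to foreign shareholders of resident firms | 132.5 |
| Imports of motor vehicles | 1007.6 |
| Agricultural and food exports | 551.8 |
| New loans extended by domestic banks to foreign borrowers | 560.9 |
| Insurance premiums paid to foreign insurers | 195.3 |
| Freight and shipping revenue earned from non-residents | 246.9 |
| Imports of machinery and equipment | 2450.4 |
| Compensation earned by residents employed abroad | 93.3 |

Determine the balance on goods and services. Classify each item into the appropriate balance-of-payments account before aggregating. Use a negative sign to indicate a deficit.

Goods: -1007.6 - 2450.4 - 1702.1 - 805.1 + 551.8 = -5413.4
Services: 88.1 + 746.0 - 293.9 + 246.9 - 195.3 = 591.8
Trade balance = -5413.4 + 591.8 = -4821.6
(Excluded from the trade balance — financial account: borrowing by resident firms from foreign banks 414.2, acquisition of a foreign subsidiary by a resident firm (outward FDI) 438.5, increase in resident deposits held at foreign banks 213.4, new loans extended by domestic banks to foreign borrowers 560.9; primary income: dividends received from foreign subsidiaries of resident firms 241.2, interest paid on external government debt 279.5, dividends paid to foreign shareholders of resident firms 132.5, compensation earned by residents employed abroad 93.3; secondary income: official development assistance provided to other countries 118.3.)

-4821.6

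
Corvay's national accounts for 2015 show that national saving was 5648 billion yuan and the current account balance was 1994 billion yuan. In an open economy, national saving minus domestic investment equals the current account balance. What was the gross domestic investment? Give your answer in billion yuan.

S - I = CA (net lending to the rest of the world).
I = S - CA = 5648 - 1994 = 3654

3654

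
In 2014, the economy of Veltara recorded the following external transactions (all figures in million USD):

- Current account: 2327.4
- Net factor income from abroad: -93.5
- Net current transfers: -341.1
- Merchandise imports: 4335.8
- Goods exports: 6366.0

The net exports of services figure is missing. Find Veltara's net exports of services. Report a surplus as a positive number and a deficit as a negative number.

731.8

Current account = goods balance + services balance + net primary income + net secondary income
Sum of the known components = 1595.6
Net exports of services = CA - (known components) = 2327.4 - 1595.6 = 731.8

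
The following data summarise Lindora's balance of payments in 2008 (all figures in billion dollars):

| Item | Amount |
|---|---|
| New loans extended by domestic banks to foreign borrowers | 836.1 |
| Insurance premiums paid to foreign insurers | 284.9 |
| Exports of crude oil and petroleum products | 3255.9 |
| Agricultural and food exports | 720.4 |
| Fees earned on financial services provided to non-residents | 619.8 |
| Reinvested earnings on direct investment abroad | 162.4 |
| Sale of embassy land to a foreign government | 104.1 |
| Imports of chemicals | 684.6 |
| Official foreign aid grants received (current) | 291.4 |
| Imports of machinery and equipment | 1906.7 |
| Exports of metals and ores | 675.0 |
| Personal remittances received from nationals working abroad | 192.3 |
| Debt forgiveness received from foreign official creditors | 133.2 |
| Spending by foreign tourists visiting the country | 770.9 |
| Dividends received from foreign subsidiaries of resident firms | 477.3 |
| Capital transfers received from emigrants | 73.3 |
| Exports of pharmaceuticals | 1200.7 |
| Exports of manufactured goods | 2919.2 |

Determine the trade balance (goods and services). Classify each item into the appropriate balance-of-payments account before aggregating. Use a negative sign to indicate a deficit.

Goods: 675.0 - 684.6 + 2919.2 + 1200.7 + 720.4 - 1906.7 + 3255.9 = 6179.9
Services: -284.9 + 770.9 + 619.8 = 1105.8
Trade balance = 6179.9 + 1105.8 = 7285.7
(Excluded from the trade balance — financial account: new loans extended by domestic banks to foreign borrowers 836.1; primary income: reinvested earnings on direct investment abroad 162.4, dividends received from foreign subsidiaries of resident firms 477.3; capital account: sale of embassy land to a foreign government 104.1, debt forgiveness received from foreign official creditors 133.2, capital transfers received from emigrants 73.3; secondary income: official foreign aid grants received (current) 291.4, personal remittances received from nationals working abroad 192.3.)

7285.7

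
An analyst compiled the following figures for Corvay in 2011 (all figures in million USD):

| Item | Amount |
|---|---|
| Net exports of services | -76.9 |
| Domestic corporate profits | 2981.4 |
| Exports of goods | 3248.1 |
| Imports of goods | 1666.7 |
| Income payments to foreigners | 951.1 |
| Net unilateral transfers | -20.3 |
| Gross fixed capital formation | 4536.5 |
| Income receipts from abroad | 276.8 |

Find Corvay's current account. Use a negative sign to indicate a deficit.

809.9

Goods balance = 3248.1 - 1666.7 = 1581.4
Services balance = -76.9
Trade balance (goods + services) = 1581.4 + (-76.9) = 1504.5
Net primary income = 276.8 - 951.1 = -674.3
Net secondary income = -20.3
Current account = 1504.5 + (-674.3) + (-20.3) = 809.9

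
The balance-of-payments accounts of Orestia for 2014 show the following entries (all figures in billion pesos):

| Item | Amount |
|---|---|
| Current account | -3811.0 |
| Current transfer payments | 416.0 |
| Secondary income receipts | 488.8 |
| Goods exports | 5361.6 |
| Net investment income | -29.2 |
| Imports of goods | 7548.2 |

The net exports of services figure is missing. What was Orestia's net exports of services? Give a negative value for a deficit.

Current account = goods balance + services balance + net primary income + net secondary income
Sum of the known components = -2143.0
Net exports of services = CA - (known components) = -3811.0 - (-2143.0) = -1668.0

-1668.0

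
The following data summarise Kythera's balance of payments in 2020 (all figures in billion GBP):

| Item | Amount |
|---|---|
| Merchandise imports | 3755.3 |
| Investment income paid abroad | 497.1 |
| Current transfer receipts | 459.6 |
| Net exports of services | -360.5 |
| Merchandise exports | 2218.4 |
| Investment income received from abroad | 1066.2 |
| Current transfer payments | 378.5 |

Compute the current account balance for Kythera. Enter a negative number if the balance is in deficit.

Goods balance = 2218.4 - 3755.3 = -1536.9
Services balance = -360.5
Trade balance (goods + services) = -1536.9 + (-360.5) = -1897.4
Net primary income = 1066.2 - 497.1 = 569.1
Net secondary income = 459.6 - 378.5 = 81.1
Current account = -1897.4 + 569.1 + 81.1 = -1247.2

-1247.2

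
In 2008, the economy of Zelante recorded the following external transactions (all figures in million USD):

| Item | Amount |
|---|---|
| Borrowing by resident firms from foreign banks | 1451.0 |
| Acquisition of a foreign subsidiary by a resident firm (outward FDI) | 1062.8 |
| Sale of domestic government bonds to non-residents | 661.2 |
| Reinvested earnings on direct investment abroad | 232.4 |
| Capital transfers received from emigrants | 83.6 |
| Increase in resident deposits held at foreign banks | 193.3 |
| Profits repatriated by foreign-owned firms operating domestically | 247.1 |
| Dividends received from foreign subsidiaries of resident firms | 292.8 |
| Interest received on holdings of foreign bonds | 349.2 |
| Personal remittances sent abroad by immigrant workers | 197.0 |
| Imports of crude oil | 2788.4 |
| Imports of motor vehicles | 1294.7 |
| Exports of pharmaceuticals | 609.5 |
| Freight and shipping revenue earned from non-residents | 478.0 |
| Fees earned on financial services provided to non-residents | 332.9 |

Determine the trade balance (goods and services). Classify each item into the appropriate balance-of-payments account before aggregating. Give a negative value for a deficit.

-2662.7

Goods: 609.5 - 2788.4 - 1294.7 = -3473.6
Services: 478.0 + 332.9 = 810.9
Trade balance = -3473.6 + 810.9 = -2662.7
(Excluded from the trade balance — financial account: borrowing by resident firms from foreign banks 1451.0, acquisition of a foreign subsidiary by a resident firm (outward FDI) 1062.8, sale of domestic government bonds to non-residents 661.2, increase in resident deposits held at foreign banks 193.3; primary income: reinvested earnings on direct investment abroad 232.4, profits repatriated by foreign-owned firms operating domestically 247.1, dividends received from foreign subsidiaries of resident firms 292.8, interest received on holdings of foreign bonds 349.2; capital account: capital transfers received from emigrants 83.6; secondary income: personal remittances sent abroad by immigrant workers 197.0.)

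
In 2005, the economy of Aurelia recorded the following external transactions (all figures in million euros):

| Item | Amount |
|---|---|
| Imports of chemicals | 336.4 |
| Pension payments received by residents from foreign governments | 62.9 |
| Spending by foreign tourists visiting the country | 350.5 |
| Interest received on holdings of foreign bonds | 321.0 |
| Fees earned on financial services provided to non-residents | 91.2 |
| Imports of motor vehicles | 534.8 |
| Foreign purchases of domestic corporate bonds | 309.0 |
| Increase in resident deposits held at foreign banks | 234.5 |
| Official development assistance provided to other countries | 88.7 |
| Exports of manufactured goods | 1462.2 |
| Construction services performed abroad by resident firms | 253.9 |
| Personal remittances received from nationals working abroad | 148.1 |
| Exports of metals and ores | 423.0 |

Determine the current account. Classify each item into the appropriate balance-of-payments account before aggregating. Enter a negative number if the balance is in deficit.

Goods: 423.0 + 1462.2 - 336.4 - 534.8 = 1014.0
Services: 91.2 + 350.5 + 253.9 = 695.6
Primary income: 321.0
Secondary income: 148.1 - 88.7 + 62.9 = 122.3
Current account = 1014.0 + 695.6 + 321.0 + 122.3 = 2152.9
(Excluded from the current account — financial account: foreign purchases of domestic corporate bonds 309.0, increase in resident deposits held at foreign banks 234.5.)

2152.9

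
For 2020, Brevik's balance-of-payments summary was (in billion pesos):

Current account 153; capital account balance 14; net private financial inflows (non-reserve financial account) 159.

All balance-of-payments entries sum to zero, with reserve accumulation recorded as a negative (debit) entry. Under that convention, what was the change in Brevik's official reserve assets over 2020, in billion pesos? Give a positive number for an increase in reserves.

Official reserve transactions balance = -(153 + 14 + 159) = -326
An accumulation of reserves is recorded as a debit (negative entry), so the change in the stock of reserves is the negative of that balance.
Change in official reserves = -(-326) = 326

326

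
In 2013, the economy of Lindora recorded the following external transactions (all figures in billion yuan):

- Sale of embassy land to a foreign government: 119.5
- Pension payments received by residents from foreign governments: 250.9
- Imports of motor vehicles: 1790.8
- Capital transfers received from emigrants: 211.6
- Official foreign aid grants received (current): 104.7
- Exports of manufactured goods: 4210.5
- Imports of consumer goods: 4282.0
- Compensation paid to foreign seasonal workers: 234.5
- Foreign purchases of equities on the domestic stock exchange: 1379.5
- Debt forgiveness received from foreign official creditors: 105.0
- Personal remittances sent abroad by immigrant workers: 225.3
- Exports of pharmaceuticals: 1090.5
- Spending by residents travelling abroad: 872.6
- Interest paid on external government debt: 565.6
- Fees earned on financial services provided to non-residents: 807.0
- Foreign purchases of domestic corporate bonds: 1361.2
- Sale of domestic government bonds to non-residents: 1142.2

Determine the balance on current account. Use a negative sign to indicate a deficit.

-1507.2

Goods: 4210.5 - 1790.8 - 4282.0 + 1090.5 = -771.8
Services: -872.6 + 807.0 = -65.6
Primary income: -565.6 - 234.5 = -800.1
Secondary income: 250.9 + 104.7 - 225.3 = 130.3
Current account = (-771.8) + (-65.6) + (-800.1) + 130.3 = -1507.2
(Excluded from the current account — capital account: sale of embassy land to a foreign government 119.5, capital transfers received from emigrants 211.6, debt forgiveness received from foreign official creditors 105.0; financial account: foreign purchases of equities on the domestic stock exchange 1379.5, foreign purchases of domestic corporate bonds 1361.2, sale of domestic government bonds to non-residents 1142.2.)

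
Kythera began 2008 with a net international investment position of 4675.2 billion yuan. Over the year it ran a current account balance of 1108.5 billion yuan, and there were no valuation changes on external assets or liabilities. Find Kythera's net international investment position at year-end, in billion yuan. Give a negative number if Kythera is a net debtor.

5783.7

With no valuation effects, change in NIIP = current account = 1108.5
End-of-year NIIP = 4675.2 + 1108.5 = 5783.7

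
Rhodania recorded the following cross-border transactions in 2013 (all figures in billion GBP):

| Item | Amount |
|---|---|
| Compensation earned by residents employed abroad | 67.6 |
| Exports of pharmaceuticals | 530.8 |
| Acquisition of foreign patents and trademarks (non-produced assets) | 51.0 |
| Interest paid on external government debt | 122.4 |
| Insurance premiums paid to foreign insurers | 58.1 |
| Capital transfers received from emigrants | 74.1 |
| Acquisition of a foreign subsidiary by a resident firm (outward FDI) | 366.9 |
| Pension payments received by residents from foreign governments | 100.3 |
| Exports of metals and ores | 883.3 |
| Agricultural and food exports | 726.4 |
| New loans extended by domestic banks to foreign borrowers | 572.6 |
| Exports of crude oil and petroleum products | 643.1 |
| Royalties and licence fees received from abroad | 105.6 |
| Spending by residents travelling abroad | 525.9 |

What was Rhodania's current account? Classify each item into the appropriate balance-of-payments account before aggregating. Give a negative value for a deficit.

2350.7

Goods: 883.3 + 643.1 + 726.4 + 530.8 = 2783.6
Services: -58.1 + 105.6 - 525.9 = -478.4
Primary income: 67.6 - 122.4 = -54.8
Secondary income: 100.3
Current account = 2783.6 + (-478.4) + (-54.8) + 100.3 = 2350.7
(Excluded from the current account — capital account: acquisition of foreign patents and trademarks (non-produced assets) 51.0, capital transfers received from emigrants 74.1; financial account: acquisition of a foreign subsidiary by a resident firm (outward FDI) 366.9, new loans extended by domestic banks to foreign borrowers 572.6.)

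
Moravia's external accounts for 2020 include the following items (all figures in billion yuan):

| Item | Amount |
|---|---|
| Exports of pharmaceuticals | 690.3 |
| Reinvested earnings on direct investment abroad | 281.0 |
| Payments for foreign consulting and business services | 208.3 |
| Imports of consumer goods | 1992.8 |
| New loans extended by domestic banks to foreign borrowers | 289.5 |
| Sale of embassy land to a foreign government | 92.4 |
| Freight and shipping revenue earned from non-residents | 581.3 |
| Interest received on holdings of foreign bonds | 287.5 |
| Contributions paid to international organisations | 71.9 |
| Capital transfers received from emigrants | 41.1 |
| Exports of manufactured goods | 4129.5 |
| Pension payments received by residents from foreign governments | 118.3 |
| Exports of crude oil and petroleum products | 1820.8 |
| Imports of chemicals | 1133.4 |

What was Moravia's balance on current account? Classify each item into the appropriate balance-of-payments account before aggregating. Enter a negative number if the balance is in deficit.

Goods: -1992.8 - 1133.4 + 690.3 + 4129.5 + 1820.8 = 3514.4
Services: -208.3 + 581.3 = 373.0
Primary income: 281.0 + 287.5 = 568.5
Secondary income: 118.3 - 71.9 = 46.4
Current account = 3514.4 + 373.0 + 568.5 + 46.4 = 4502.3
(Excluded from the current account — financial account: new loans extended by domestic banks to foreign borrowers 289.5; capital account: sale of embassy land to a foreign government 92.4, capital transfers received from emigrants 41.1.)

4502.3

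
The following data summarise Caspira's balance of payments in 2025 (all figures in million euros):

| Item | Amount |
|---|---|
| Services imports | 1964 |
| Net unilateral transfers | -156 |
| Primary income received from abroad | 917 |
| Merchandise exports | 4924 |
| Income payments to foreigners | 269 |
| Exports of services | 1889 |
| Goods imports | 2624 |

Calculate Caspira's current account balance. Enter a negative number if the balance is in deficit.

2717

Goods balance = 4924 - 2624 = 2300
Services balance = 1889 - 1964 = -75
Trade balance (goods + services) = 2300 + (-75) = 2225
Net primary income = 917 - 269 = 648
Net secondary income = -156
Current account = 2225 + 648 + (-156) = 2717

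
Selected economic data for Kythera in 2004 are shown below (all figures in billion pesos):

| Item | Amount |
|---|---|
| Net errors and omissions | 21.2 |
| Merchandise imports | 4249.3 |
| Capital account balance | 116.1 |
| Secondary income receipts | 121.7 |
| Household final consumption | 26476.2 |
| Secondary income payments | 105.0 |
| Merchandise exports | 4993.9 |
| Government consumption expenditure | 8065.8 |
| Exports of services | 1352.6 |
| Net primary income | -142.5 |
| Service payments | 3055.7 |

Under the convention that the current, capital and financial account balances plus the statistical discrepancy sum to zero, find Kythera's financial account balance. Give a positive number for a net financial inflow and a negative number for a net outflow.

Goods balance = 4993.9 - 4249.3 = 744.6
Services balance = 1352.6 - 3055.7 = -1703.1
Trade balance (goods + services) = 744.6 + (-1703.1) = -958.5
Net primary income = -142.5
Net secondary income = 121.7 - 105.0 = 16.7
Current account = -958.5 + (-142.5) + 16.7 = -1084.3
Financial account = -(-1084.3 + 116.1 + 21.2) = 947.0

947.0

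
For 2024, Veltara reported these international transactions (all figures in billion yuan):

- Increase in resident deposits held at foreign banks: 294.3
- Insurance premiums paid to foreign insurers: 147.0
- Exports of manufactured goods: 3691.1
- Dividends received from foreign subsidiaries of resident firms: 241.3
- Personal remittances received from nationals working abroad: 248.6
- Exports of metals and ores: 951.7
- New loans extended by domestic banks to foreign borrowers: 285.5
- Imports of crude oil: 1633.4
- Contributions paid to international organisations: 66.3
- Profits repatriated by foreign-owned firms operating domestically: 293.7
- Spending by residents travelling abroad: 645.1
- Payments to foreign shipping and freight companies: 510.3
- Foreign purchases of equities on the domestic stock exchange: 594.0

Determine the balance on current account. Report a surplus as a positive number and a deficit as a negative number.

Goods: 3691.1 - 1633.4 + 951.7 = 3009.4
Services: -147.0 - 645.1 - 510.3 = -1302.4
Primary income: -293.7 + 241.3 = -52.4
Secondary income: -66.3 + 248.6 = 182.3
Current account = 3009.4 + (-1302.4) + (-52.4) + 182.3 = 1836.9
(Excluded from the current account — financial account: increase in resident deposits held at foreign banks 294.3, new loans extended by domestic banks to foreign borrowers 285.5, foreign purchases of equities on the domestic stock exchange 594.0.)

1836.9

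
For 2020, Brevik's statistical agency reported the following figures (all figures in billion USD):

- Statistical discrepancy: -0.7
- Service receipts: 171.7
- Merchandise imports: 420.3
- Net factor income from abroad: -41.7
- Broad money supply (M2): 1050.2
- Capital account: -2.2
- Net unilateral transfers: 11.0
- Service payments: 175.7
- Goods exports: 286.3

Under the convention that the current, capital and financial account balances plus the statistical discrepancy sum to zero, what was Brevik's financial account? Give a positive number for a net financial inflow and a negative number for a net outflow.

Goods balance = 286.3 - 420.3 = -134.0
Services balance = 171.7 - 175.7 = -4.0
Trade balance (goods + services) = -134.0 + (-4.0) = -138.0
Net primary income = -41.7
Net secondary income = 11.0
Current account = -138.0 + (-41.7) + 11.0 = -168.7
Financial account = -(-168.7 + (-2.2) + (-0.7)) = 171.6

171.6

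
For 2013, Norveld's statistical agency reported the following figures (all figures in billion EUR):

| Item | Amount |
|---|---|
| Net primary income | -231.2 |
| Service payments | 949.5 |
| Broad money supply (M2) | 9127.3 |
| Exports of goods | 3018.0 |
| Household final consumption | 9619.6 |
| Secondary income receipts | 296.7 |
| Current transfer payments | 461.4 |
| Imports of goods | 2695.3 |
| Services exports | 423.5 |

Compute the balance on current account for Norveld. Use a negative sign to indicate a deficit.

Goods balance = 3018.0 - 2695.3 = 322.7
Services balance = 423.5 - 949.5 = -526.0
Trade balance (goods + services) = 322.7 + (-526.0) = -203.3
Net primary income = -231.2
Net secondary income = 296.7 - 461.4 = -164.7
Current account = -203.3 + (-231.2) + (-164.7) = -599.2

-599.2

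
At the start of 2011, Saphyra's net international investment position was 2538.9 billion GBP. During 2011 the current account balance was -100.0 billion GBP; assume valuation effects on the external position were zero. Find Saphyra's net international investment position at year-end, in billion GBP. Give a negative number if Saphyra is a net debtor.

2438.9

With no valuation effects, change in NIIP = current account = -100.0
End-of-year NIIP = 2538.9 + (-100.0) = 2438.9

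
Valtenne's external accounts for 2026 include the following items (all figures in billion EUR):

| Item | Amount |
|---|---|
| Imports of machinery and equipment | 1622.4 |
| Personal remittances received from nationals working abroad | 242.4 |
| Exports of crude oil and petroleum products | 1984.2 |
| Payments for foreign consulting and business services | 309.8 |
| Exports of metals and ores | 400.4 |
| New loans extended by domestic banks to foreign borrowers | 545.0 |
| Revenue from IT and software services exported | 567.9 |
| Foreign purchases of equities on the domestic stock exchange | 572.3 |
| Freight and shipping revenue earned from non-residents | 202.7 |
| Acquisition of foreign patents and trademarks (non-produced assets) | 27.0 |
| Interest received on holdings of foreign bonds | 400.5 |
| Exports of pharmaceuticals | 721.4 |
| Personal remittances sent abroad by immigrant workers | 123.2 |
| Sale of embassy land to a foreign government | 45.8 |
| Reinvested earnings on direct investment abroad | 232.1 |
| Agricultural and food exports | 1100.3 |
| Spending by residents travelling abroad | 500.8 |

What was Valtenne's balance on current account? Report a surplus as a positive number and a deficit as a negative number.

3295.7

Goods: 721.4 + 400.4 + 1984.2 - 1622.4 + 1100.3 = 2583.9
Services: -500.8 + 202.7 + 567.9 - 309.8 = -40.0
Primary income: 232.1 + 400.5 = 632.6
Secondary income: 242.4 - 123.2 = 119.2
Current account = 2583.9 + (-40.0) + 632.6 + 119.2 = 3295.7
(Excluded from the current account — financial account: new loans extended by domestic banks to foreign borrowers 545.0, foreign purchases of equities on the domestic stock exchange 572.3; capital account: acquisition of foreign patents and trademarks (non-produced assets) 27.0, sale of embassy land to a foreign government 45.8.)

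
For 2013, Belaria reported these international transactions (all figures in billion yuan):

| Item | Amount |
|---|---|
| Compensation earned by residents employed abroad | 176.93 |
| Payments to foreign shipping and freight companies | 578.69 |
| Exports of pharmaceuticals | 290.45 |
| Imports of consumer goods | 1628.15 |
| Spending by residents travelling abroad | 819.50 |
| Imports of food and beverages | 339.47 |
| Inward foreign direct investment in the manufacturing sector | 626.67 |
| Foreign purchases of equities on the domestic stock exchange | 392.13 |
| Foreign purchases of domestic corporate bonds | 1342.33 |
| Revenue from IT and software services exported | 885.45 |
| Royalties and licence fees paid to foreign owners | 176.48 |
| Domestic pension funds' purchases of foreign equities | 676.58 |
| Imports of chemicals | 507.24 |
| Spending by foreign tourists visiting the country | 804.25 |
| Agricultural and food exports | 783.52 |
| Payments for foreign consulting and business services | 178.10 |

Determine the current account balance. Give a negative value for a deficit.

Goods: -339.47 + 783.52 - 1628.15 - 507.24 + 290.45 = -1400.89
Services: -176.48 - 819.50 + 885.45 - 578.69 - 178.10 + 804.25 = -63.07
Primary income: 176.93
Current account = (-1400.89) + (-63.07) + 176.93 = -1287.03
(Excluded from the current account — financial account: inward foreign direct investment in the manufacturing sector 626.67, foreign purchases of equities on the domestic stock exchange 392.13, foreign purchases of domestic corporate bonds 1342.33, domestic pension funds' purchases of foreign equities 676.58.)

-1287.03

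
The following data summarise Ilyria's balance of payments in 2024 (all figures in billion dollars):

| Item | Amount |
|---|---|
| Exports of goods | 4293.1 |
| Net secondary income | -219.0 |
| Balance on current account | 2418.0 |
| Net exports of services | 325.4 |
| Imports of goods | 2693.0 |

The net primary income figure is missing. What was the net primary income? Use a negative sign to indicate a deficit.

Current account = goods balance + services balance + net primary income + net secondary income
Sum of the known components = 1706.5
Net primary income = CA - (known components) = 2418.0 - 1706.5 = 711.5

711.5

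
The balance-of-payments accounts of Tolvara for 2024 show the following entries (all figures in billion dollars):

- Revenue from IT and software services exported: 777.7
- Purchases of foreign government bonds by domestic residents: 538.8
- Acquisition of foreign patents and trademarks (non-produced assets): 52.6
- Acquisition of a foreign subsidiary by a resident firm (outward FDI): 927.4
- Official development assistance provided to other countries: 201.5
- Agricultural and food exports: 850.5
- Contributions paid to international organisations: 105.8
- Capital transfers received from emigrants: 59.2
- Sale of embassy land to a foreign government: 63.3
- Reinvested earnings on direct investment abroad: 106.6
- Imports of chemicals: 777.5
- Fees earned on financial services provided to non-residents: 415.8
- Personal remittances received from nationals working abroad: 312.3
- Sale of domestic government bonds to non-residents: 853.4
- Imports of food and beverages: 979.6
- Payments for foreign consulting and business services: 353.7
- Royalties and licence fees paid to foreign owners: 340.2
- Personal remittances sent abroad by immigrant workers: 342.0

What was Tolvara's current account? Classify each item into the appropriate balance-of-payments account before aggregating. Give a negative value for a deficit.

Goods: -777.5 - 979.6 + 850.5 = -906.6
Services: -353.7 + 777.7 - 340.2 + 415.8 = 499.6
Primary income: 106.6
Secondary income: -342.0 - 201.5 - 105.8 + 312.3 = -337.0
Current account = (-906.6) + 499.6 + 106.6 + (-337.0) = -637.4
(Excluded from the current account — financial account: purchases of foreign government bonds by domestic residents 538.8, acquisition of a foreign subsidiary by a resident firm (outward FDI) 927.4, sale of domestic government bonds to non-residents 853.4; capital account: acquisition of foreign patents and trademarks (non-produced assets) 52.6, capital transfers received from emigrants 59.2, sale of embassy land to a foreign government 63.3.)

-637.4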